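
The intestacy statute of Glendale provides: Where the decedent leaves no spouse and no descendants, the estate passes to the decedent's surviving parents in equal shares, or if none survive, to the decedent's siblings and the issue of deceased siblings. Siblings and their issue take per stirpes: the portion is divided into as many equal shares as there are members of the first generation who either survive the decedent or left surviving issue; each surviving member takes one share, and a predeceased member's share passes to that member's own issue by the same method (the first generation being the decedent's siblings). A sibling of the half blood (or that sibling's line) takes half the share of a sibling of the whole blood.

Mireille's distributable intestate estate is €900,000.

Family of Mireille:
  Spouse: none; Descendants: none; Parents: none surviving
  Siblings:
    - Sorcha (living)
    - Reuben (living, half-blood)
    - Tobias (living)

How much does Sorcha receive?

Sorcha receives €360,000.

The entire €900,000 passes to the siblings and their issue.
Counting each half-blood sibling's line as half a unit, there are 5/2 units in €900,000, so one unit is €360,000. Whole-blood lines (Sorcha and Tobias) take €360,000 each; half-blood lines (Reuben) take €180,000 each.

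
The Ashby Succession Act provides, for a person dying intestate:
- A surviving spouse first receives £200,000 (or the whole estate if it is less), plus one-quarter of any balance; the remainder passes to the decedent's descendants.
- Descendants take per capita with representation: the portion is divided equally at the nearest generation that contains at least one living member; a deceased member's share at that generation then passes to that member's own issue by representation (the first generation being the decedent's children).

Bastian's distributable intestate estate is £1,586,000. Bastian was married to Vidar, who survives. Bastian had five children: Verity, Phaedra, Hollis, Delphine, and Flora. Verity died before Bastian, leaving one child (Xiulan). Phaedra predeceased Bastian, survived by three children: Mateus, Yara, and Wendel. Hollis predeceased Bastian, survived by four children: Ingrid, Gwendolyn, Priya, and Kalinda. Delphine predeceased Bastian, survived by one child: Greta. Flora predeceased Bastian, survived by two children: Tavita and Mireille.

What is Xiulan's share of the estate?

Xiulan receives £94,500.

Vidar first takes £200,000, leaving a balance of £1,386,000. Vidar then takes one-quarter of the balance (£346,500), for a total of £546,500. The remaining £1,039,500 passes to the descendants.
No child survives, so the initial division is made at the grandchildren's generation.
The descendants' portion (£1,039,500) is divided into 11 shares of £94,500: Xiulan, Mateus, Yara, Wendel, Ingrid, Gwendolyn, Priya, Kalinda, Greta, Tavita, and Mireille each take £94,500.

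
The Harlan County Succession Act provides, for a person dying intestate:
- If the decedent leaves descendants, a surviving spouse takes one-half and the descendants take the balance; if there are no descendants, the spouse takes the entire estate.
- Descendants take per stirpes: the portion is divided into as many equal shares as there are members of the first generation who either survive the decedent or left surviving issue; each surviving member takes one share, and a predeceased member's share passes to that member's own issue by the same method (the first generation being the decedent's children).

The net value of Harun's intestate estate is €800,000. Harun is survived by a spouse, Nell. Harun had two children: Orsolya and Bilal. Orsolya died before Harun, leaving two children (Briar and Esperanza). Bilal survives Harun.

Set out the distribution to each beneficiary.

Nell: €400,000; Briar: €100,000; Esperanza: €100,000; Bilal: €200,000

Nell takes one-half of €800,000 = €400,000. The remaining €400,000 passes to the descendants.
The descendants' portion (€400,000) is divided into 2 shares of €200,000: Bilal takes €200,000; Orsolya's €200,000 share passes to Orsolya's issue.
Orsolya's share (€200,000) is divided into 2 shares of €100,000: Briar and Esperanza each take €100,000.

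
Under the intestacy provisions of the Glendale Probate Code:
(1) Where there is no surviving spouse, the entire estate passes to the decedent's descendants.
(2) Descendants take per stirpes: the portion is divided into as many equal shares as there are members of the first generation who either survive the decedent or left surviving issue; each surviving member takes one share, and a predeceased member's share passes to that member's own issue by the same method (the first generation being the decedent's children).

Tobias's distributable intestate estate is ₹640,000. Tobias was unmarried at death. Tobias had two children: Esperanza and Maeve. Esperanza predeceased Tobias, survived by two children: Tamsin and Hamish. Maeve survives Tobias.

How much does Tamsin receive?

Tamsin receives ₹160,000.

The entire ₹640,000 passes to the descendants.
That amount (₹640,000) is divided into 2 shares of ₹320,000: Maeve takes ₹320,000; Esperanza's ₹320,000 share passes to Esperanza's issue.
Esperanza's share (₹320,000) is divided into 2 shares of ₹160,000: Tamsin and Hamish each take ₹160,000.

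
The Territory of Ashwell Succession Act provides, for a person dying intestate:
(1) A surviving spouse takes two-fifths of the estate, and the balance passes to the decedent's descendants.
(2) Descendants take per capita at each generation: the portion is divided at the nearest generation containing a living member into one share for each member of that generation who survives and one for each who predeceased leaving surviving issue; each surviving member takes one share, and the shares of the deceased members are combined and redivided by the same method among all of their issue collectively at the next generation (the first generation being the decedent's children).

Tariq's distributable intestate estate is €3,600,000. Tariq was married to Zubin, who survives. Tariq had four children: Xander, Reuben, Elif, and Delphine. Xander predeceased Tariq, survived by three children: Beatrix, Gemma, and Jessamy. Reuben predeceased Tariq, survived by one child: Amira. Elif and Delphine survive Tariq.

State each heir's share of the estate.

Zubin: €1,440,000; Beatrix: €270,000; Gemma: €270,000; Jessamy: €270,000; Amira: €270,000; Elif: €540,000; Delphine: €540,000

Zubin takes two-fifths of €3,600,000 = €1,440,000. The remaining €2,160,000 passes to the descendants.
The descendants' portion (€2,160,000) is divided at the children's generation into 4 shares of €540,000. Elif and Delphine each take €540,000. The 2 shares of the deceased (Xander and Reuben) are combined into a pool of €1,080,000.
That pool (€1,080,000) is divided at the grandchildren's generation equally among Beatrix, Gemma, Jessamy, and Amira: €270,000 each.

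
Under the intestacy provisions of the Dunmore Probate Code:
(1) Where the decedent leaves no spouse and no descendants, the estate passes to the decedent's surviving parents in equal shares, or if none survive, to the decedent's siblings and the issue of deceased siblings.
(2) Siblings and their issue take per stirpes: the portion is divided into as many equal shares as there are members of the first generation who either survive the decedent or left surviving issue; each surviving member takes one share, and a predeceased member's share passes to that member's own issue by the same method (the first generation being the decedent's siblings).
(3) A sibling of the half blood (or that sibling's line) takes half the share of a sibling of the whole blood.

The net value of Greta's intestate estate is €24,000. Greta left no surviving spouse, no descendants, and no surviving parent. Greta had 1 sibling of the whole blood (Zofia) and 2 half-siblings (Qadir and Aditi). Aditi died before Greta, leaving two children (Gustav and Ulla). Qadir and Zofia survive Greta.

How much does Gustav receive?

The entire €24,000 passes to the siblings and their issue.
Counting each half-blood sibling's line as half a unit, there are 2 units in €24,000, so one unit is €12,000. Whole-blood lines (Zofia) take €12,000 each; half-blood lines (Qadir and Aditi) take €6,000 each.
Aditi's share (€6,000) is divided into 2 shares of €3,000: Gustav and Ulla each take €3,000.

Gustav receives €3,000.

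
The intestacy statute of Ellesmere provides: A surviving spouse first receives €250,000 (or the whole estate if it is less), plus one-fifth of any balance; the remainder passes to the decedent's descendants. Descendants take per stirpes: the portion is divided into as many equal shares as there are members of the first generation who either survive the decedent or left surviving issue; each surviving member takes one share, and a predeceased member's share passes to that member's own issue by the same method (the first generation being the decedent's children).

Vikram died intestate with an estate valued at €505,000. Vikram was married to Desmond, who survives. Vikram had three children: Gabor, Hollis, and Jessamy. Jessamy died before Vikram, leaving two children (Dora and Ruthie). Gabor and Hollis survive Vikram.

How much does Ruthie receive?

Ruthie receives €34,000.

Desmond first takes €250,000, leaving a balance of €255,000. Desmond then takes one-fifth of the balance (€51,000), for a total of €301,000. The remaining €204,000 passes to the descendants.
The descendants' portion (€204,000) is divided into 3 shares of €68,000: Gabor and Hollis each take €68,000; Jessamy's €68,000 share passes to Jessamy's issue.
Jessamy's share (€68,000) is divided into 2 shares of €34,000: Dora and Ruthie each take €34,000.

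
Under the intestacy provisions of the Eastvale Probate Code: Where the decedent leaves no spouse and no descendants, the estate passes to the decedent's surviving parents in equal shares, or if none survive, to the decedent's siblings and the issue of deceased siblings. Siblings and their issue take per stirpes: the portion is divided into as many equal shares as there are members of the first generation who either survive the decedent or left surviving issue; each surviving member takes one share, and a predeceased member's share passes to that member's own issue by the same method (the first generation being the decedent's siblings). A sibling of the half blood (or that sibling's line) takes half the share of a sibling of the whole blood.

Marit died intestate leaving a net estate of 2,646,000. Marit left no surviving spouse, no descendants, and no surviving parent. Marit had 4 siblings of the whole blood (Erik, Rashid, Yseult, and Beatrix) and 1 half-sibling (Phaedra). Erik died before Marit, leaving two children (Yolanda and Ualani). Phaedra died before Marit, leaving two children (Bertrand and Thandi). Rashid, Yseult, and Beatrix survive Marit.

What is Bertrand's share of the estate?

Bertrand receives 147,000.

The entire 2,646,000 passes to the siblings and their issue.
Counting each half-blood sibling's line as half a unit, there are 9/2 units in 2,646,000, so one unit is 588,000. Whole-blood lines (Erik, Rashid, Yseult, and Beatrix) take 588,000 each; half-blood lines (Phaedra) take 294,000 each.
Erik's share (588,000) is divided into 2 shares of 294,000: Yolanda and Ualani each take 294,000.
Phaedra's share (294,000) is divided into 2 shares of 147,000: Bertrand and Thandi each take 147,000.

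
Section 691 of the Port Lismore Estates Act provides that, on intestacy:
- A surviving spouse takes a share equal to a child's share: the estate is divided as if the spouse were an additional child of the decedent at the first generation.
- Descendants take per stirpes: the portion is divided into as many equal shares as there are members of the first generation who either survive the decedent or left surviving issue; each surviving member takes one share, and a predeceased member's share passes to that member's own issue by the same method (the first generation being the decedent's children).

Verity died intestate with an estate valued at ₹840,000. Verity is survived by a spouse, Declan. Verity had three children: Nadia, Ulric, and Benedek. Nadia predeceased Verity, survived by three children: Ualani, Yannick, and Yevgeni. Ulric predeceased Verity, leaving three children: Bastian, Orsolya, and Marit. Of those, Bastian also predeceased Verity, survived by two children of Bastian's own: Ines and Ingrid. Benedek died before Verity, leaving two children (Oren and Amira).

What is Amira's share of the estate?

Amira receives ₹105,000.

The spouse counts as an additional share at the children's level, so there are 4 primary shares of ₹210,000. Declan takes one such share (₹210,000).
The children's combined portion (₹630,000) is divided into 3 shares of ₹210,000: Nadia's ₹210,000 share passes to Nadia's issue; Ulric's ₹210,000 share passes to Ulric's issue; Benedek's ₹210,000 share passes to Benedek's issue.
Nadia's share (₹210,000) is divided into 3 shares of ₹70,000: Ualani, Yannick, and Yevgeni each take ₹70,000.
Ulric's share (₹210,000) is divided into 3 shares of ₹70,000: Orsolya and Marit each take ₹70,000; Bastian's ₹70,000 share passes to Bastian's issue.
Bastian's share (₹70,000) is divided into 2 shares of ₹35,000: Ines and Ingrid each take ₹35,000.
Benedek's share (₹210,000) is divided into 2 shares of ₹105,000: Oren and Amira each take ₹105,000.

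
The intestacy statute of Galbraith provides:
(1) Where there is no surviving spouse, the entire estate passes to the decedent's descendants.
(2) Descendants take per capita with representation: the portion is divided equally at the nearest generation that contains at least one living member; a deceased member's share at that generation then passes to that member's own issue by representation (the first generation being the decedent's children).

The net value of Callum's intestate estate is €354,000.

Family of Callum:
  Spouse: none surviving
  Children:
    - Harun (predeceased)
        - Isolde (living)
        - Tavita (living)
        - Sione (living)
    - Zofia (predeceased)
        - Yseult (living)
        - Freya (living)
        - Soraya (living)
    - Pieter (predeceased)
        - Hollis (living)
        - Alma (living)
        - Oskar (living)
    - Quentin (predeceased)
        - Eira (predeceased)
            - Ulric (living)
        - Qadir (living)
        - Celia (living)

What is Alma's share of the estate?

Alma receives €29,500.

The entire €354,000 passes to the descendants.
No child survives, so the initial division is made at the grandchildren's generation.
That amount (€354,000) is divided into 12 shares of €29,500: Isolde, Tavita, Sione, Yseult, Freya, Soraya, Hollis, Alma, Oskar, Qadir, and Celia each take €29,500; Eira's €29,500 share passes to Eira's issue.
Eira's share (€29,500) passes entirely to Ulric.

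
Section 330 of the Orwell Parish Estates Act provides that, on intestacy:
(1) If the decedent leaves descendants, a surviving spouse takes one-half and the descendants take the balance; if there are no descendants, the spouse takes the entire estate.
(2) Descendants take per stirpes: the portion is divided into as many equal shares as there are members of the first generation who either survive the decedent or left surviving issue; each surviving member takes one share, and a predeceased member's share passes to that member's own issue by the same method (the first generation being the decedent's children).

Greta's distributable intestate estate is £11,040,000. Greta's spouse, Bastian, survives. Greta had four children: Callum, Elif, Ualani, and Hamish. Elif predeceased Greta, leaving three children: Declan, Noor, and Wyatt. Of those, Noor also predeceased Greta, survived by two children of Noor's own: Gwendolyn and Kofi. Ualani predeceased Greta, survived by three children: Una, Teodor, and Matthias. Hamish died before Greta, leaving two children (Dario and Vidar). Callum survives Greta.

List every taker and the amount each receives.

Bastian: £5,520,000; Callum: £1,380,000; Declan: £460,000; Gwendolyn: £230,000; Kofi: £230,000; Wyatt: £460,000; Una: £460,000; Teodor: £460,000; Matthias: £460,000; Dario: £690,000; Vidar: £690,000

Bastian takes one-half of £11,040,000 = £5,520,000. The remaining £5,520,000 passes to the descendants.
The descendants' portion (£5,520,000) is divided into 4 shares of £1,380,000: Callum takes £1,380,000; Elif's £1,380,000 share passes to Elif's issue; Ualani's £1,380,000 share passes to Ualani's issue; Hamish's £1,380,000 share passes to Hamish's issue.
Elif's share (£1,380,000) is divided into 3 shares of £460,000: Declan and Wyatt each take £460,000; Noor's £460,000 share passes to Noor's issue.
Noor's share (£460,000) is divided into 2 shares of £230,000: Gwendolyn and Kofi each take £230,000.
Ualani's share (£1,380,000) is divided into 3 shares of £460,000: Una, Teodor, and Matthias each take £460,000.
Hamish's share (£1,380,000) is divided into 2 shares of £690,000: Dario and Vidar each take £690,000.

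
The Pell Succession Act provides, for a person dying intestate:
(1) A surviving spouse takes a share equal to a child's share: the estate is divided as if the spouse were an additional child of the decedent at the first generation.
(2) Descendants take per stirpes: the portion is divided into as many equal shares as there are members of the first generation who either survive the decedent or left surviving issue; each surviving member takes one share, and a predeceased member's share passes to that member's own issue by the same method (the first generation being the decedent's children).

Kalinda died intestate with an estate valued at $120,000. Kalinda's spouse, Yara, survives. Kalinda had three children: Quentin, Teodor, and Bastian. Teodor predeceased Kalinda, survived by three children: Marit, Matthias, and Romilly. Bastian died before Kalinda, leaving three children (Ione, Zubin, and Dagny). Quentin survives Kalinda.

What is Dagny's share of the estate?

Dagny receives $10,000.

The spouse counts as an additional share at the children's level, so there are 4 primary shares of $30,000. Yara takes one such share ($30,000).
The children's combined portion ($90,000) is divided into 3 shares of $30,000: Quentin takes $30,000; Teodor's $30,000 share passes to Teodor's issue; Bastian's $30,000 share passes to Bastian's issue.
Teodor's share ($30,000) is divided into 3 shares of $10,000: Marit, Matthias, and Romilly each take $10,000.
Bastian's share ($30,000) is divided into 3 shares of $10,000: Ione, Zubin, and Dagny each take $10,000.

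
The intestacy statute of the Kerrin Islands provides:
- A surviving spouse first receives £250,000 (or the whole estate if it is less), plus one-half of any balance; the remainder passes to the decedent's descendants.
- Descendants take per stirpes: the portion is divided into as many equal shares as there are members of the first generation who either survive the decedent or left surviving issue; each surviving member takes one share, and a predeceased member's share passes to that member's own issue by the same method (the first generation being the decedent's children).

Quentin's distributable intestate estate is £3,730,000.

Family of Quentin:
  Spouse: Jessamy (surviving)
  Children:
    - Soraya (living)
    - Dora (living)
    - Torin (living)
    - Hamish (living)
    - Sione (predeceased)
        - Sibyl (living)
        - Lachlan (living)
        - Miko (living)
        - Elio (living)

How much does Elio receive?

Elio receives £87,000.

Jessamy first takes £250,000, leaving a balance of £3,480,000. Jessamy then takes one-half of the balance (£1,740,000), for a total of £1,990,000. The remaining £1,740,000 passes to the descendants.
The descendants' portion (£1,740,000) is divided into 5 shares of £348,000: Soraya, Dora, Torin, and Hamish each take £348,000; Sione's £348,000 share passes to Sione's issue.
Sione's share (£348,000) is divided into 4 shares of £87,000: Sibyl, Lachlan, Miko, and Elio each take £87,000.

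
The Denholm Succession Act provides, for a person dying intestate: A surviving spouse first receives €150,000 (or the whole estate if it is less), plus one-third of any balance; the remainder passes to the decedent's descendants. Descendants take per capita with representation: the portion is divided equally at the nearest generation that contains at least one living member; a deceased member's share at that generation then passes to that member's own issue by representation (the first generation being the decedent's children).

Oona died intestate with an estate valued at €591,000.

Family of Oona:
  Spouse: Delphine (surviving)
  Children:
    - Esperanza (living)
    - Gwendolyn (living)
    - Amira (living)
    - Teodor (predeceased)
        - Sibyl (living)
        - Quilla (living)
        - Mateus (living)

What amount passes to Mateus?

Delphine first takes €150,000, leaving a balance of €441,000. Delphine then takes one-third of the balance (€147,000), for a total of €297,000. The remaining €294,000 passes to the descendants.
The descendants' portion (€294,000) is divided into 4 shares of €73,500: Esperanza, Gwendolyn, and Amira each take €73,500; Teodor's €73,500 share passes to Teodor's issue.
Teodor's share (€73,500) is divided into 3 shares of €24,500: Sibyl, Quilla, and Mateus each take €24,500.

Mateus receives €24,500.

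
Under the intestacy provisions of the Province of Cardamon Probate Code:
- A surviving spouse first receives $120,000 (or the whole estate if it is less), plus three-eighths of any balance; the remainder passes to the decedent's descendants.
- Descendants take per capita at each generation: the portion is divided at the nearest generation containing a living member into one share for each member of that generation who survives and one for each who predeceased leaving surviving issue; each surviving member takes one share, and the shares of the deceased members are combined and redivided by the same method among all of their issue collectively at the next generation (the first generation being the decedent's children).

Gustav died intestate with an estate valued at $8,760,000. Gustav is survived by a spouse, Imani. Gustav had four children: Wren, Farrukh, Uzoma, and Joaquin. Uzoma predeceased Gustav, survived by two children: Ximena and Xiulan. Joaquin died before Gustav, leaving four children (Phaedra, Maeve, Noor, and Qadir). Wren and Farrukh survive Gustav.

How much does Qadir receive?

Qadir receives $450,000.

Imani first takes $120,000, leaving a balance of $8,640,000. Imani then takes three-eighths of the balance ($3,240,000), for a total of $3,360,000. The remaining $5,400,000 passes to the descendants.
The descendants' portion ($5,400,000) is divided at the children's generation into 4 shares of $1,350,000. Wren and Farrukh each take $1,350,000. The 2 shares of the deceased (Uzoma and Joaquin) are combined into a pool of $2,700,000.
That pool ($2,700,000) is divided at the grandchildren's generation equally among Ximena, Xiulan, Phaedra, Maeve, Noor, and Qadir: $450,000 each.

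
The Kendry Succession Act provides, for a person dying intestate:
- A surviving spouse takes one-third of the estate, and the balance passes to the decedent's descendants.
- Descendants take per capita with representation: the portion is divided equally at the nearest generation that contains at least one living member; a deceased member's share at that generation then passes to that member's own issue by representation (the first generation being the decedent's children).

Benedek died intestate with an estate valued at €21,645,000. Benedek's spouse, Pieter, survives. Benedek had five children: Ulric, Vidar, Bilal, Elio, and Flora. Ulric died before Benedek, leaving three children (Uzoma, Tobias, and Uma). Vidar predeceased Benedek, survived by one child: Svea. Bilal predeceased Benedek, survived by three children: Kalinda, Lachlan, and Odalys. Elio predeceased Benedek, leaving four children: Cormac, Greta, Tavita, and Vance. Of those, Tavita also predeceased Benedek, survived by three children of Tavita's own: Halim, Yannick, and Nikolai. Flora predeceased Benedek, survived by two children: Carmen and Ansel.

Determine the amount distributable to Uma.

Pieter takes one-third of €21,645,000 = €7,215,000. The remaining €14,430,000 passes to the descendants.
No child survives, so the initial division is made at the grandchildren's generation.
The descendants' portion (€14,430,000) is divided into 13 shares of €1,110,000: Uzoma, Tobias, Uma, Svea, Kalinda, Lachlan, Odalys, Cormac, Greta, Vance, Carmen, and Ansel each take €1,110,000; Tavita's €1,110,000 share passes to Tavita's issue.
Tavita's share (€1,110,000) is divided into 3 shares of €370,000: Halim, Yannick, and Nikolai each take €370,000.

Uma receives €1,110,000.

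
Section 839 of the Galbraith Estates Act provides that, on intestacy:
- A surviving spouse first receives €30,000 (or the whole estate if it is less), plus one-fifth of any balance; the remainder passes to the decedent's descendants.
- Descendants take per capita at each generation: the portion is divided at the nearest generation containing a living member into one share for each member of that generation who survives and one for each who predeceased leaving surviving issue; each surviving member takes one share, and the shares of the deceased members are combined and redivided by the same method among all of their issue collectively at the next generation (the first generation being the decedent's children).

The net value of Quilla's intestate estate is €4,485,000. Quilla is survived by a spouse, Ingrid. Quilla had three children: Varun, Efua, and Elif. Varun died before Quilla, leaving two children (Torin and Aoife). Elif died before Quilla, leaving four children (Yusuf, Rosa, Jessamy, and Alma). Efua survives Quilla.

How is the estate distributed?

Ingrid: €921,000; Torin: €396,000; Aoife: €396,000; Efua: €1,188,000; Yusuf: €396,000; Rosa: €396,000; Jessamy: €396,000; Alma: €396,000

Ingrid first takes €30,000, leaving a balance of €4,455,000. Ingrid then takes one-fifth of the balance (€891,000), for a total of €921,000. The remaining €3,564,000 passes to the descendants.
The descendants' portion (€3,564,000) is divided at the children's generation into 3 shares of €1,188,000. Efua takes €1,188,000. The 2 shares of the deceased (Varun and Elif) are combined into a pool of €2,376,000.
That pool (€2,376,000) is divided at the grandchildren's generation equally among Torin, Aoife, Yusuf, Rosa, Jessamy, and Alma: €396,000 each.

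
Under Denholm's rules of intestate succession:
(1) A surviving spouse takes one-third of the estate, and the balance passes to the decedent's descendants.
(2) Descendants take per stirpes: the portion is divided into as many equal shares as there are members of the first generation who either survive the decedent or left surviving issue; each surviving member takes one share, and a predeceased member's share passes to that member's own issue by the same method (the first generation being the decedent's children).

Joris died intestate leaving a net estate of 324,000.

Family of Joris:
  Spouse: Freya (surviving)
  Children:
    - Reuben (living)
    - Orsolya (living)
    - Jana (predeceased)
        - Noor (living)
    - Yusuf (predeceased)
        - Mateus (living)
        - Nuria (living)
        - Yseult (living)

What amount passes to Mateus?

Freya takes one-third of 324,000 = 108,000. The remaining 216,000 passes to the descendants.
The descendants' portion (216,000) is divided into 4 shares of 54,000: Reuben and Orsolya each take 54,000; Jana's 54,000 share passes to Jana's issue; Yusuf's 54,000 share passes to Yusuf's issue.
Jana's share (54,000) passes entirely to Noor.
Yusuf's share (54,000) is divided into 3 shares of 18,000: Mateus, Nuria, and Yseult each take 18,000.

Mateus receives 18,000.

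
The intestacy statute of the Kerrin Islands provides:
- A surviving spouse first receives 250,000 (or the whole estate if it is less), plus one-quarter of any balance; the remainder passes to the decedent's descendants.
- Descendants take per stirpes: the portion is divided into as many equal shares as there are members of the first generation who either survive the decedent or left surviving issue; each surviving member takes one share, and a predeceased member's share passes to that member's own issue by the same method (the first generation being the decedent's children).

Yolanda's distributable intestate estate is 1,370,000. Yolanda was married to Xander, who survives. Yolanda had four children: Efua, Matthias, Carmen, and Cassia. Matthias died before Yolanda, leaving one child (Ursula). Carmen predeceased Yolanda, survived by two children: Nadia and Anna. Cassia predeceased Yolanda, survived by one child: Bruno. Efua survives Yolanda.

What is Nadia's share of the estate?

Xander first takes 250,000, leaving a balance of 1,120,000. Xander then takes one-quarter of the balance (280,000), for a total of 530,000. The remaining 840,000 passes to the descendants.
The descendants' portion (840,000) is divided into 4 shares of 210,000: Efua takes 210,000; Matthias's 210,000 share passes to Matthias's issue; Carmen's 210,000 share passes to Carmen's issue; Cassia's 210,000 share passes to Cassia's issue.
Matthias's share (210,000) passes entirely to Ursula.
Carmen's share (210,000) is divided into 2 shares of 105,000: Nadia and Anna each take 105,000.
Cassia's share (210,000) passes entirely to Bruno.

Nadia receives 105,000.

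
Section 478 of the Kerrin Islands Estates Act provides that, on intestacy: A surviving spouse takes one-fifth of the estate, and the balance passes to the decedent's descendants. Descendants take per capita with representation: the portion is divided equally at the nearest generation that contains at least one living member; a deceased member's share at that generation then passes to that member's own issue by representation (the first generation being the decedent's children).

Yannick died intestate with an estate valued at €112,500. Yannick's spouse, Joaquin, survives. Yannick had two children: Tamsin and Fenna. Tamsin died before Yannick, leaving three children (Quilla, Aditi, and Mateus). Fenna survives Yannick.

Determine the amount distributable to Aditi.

Aditi receives €15,000.

Joaquin takes one-fifth of €112,500 = €22,500. The remaining €90,000 passes to the descendants.
The descendants' portion (€90,000) is divided into 2 shares of €45,000: Fenna takes €45,000; Tamsin's €45,000 share passes to Tamsin's issue.
Tamsin's share (€45,000) is divided into 3 shares of €15,000: Quilla, Aditi, and Mateus each take €15,000.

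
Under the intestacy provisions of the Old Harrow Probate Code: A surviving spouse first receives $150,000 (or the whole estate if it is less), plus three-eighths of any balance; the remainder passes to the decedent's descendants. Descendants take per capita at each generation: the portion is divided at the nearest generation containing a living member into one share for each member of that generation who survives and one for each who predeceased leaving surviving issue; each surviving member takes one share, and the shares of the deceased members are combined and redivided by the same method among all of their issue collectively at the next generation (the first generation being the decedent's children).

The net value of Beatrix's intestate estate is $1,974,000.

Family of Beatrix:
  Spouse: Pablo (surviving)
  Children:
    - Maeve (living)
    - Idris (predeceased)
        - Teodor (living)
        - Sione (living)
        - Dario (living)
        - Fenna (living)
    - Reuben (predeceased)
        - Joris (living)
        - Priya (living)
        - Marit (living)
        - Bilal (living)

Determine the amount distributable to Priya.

Priya receives $95,000.

Pablo first takes $150,000, leaving a balance of $1,824,000. Pablo then takes three-eighths of the balance ($684,000), for a total of $834,000. The remaining $1,140,000 passes to the descendants.
The descendants' portion ($1,140,000) is divided at the children's generation into 3 shares of $380,000. Maeve takes $380,000. The 2 shares of the deceased (Idris and Reuben) are combined into a pool of $760,000.
That pool ($760,000) is divided at the grandchildren's generation equally among Teodor, Sione, Dario, Fenna, Joris, Priya, Marit, and Bilal: $95,000 each.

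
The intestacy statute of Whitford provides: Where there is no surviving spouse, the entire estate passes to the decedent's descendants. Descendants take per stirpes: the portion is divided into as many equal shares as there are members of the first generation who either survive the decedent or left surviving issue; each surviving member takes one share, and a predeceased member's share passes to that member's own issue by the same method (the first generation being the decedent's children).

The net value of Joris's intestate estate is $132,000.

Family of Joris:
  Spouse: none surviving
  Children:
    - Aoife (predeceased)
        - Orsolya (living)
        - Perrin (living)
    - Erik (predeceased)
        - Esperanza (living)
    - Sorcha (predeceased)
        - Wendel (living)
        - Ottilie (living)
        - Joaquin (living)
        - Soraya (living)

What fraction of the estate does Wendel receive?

Wendel receives 1/12 of the estate.

The entire $132,000 passes to the descendants.
That amount ($132,000) is divided into 3 shares of $44,000: Aoife's $44,000 share passes to Aoife's issue; Erik's $44,000 share passes to Erik's issue; Sorcha's $44,000 share passes to Sorcha's issue.
Aoife's share ($44,000) is divided into 2 shares of $22,000: Orsolya and Perrin each take $22,000.
Erik's share ($44,000) passes entirely to Esperanza.
Sorcha's share ($44,000) is divided into 4 shares of $11,000: Wendel, Ottilie, Joaquin, and Soraya each take $11,000.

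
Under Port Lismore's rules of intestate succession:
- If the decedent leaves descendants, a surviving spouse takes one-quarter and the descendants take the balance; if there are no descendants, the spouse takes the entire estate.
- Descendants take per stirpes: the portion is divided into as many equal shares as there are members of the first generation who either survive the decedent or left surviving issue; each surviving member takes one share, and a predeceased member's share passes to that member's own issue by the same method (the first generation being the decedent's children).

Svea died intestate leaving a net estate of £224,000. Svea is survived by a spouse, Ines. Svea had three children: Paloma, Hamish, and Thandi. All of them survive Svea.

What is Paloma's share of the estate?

Ines takes one-quarter of £224,000 = £56,000. The remaining £168,000 passes to the descendants.
The descendants' portion (£168,000) is divided into 3 shares of £56,000: Paloma, Hamish, and Thandi each take £56,000.

Paloma receives £56,000.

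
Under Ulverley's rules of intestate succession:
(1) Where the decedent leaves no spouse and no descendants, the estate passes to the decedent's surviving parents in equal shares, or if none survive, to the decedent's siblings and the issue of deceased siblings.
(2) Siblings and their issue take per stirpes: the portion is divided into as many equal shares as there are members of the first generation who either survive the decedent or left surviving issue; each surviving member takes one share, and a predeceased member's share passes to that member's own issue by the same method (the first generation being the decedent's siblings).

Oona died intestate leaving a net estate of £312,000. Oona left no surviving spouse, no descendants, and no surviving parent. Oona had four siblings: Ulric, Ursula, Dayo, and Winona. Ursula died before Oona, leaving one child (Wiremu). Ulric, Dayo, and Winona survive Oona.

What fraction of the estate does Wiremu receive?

The entire £312,000 passes to the siblings and their issue.
That amount (£312,000) is divided into 4 shares of £78,000: Ulric, Dayo, and Winona each take £78,000; Ursula's £78,000 share passes to Ursula's issue.
Ursula's share (£78,000) passes entirely to Wiremu.

Wiremu receives 1/4 of the estate.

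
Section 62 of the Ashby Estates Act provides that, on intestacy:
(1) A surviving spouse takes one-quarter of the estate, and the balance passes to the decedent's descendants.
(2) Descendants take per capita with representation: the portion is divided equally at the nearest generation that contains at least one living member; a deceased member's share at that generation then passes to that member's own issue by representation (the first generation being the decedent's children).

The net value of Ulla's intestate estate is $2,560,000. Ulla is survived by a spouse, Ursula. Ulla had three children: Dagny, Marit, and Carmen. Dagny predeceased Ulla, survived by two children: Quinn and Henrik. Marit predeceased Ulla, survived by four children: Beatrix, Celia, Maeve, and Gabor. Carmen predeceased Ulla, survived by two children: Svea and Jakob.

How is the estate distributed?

Ursula: $640,000; Quinn: $240,000; Henrik: $240,000; Beatrix: $240,000; Celia: $240,000; Maeve: $240,000; Gabor: $240,000; Svea: $240,000; Jakob: $240,000

Ursula takes one-quarter of $2,560,000 = $640,000. The remaining $1,920,000 passes to the descendants.
No child survives, so the initial division is made at the grandchildren's generation.
The descendants' portion ($1,920,000) is divided into 8 shares of $240,000: Quinn, Henrik, Beatrix, Celia, Maeve, Gabor, Svea, and Jakob each take $240,000.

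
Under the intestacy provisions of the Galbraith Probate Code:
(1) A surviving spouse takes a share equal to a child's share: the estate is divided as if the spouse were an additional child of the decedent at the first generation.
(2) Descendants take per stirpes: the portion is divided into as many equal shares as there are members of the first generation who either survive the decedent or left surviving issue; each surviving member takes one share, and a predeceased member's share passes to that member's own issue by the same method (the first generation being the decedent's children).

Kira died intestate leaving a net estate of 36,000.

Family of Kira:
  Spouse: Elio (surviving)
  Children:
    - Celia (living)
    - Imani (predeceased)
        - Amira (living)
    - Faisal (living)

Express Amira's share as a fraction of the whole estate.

Amira receives 1/4 of the estate.

The spouse counts as an additional share at the children's level, so there are 4 primary shares of 9,000. Elio takes one such share (9,000).
The children's combined portion (27,000) is divided into 3 shares of 9,000: Celia and Faisal each take 9,000; Imani's 9,000 share passes to Imani's issue.
Imani's share (9,000) passes entirely to Amira.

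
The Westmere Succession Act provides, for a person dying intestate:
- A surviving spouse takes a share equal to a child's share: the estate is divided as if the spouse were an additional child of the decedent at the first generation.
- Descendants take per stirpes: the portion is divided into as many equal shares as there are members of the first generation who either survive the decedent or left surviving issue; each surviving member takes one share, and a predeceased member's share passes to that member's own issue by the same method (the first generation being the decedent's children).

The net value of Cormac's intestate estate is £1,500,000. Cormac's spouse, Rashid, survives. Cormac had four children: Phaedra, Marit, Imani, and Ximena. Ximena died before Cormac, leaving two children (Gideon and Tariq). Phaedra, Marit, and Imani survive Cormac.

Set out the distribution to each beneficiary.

The spouse counts as an additional share at the children's level, so there are 5 primary shares of £300,000. Rashid takes one such share (£300,000).
The children's combined portion (£1,200,000) is divided into 4 shares of £300,000: Phaedra, Marit, and Imani each take £300,000; Ximena's £300,000 share passes to Ximena's issue.
Ximena's share (£300,000) is divided into 2 shares of £150,000: Gideon and Tariq each take £150,000.

Rashid: £300,000; Phaedra: £300,000; Marit: £300,000; Imani: £300,000; Gideon: £150,000; Tariq: £150,000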